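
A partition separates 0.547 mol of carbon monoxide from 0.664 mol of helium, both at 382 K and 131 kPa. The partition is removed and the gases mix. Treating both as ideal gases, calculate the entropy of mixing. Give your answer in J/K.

ΔS_mix = 6.93 J/K

Mole fractions: x_A = 0.547/1.21 = 0.452, x_B = 0.548.
ΔS_mix = −R(n_A ln x_A + n_B ln x_B) = −8.314 × (0.547 ln 0.452 + 0.664 ln 0.548) = 6.93 J/K.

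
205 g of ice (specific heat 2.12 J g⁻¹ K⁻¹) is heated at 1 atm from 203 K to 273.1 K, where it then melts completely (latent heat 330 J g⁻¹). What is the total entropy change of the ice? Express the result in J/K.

ΔS = 377 J/K

Warming step: ΔS₁ = m c ln(T_tr/T_i) = 205 × 2.12 × ln(273.1/203) = 128.9 J/K.
Phase change: ΔS₂ = +mL/T_tr = 205 × 330 / 273.1 = 247.7 J/K.
ΔS_total = (128.9) + (247.7) = 377 J/K.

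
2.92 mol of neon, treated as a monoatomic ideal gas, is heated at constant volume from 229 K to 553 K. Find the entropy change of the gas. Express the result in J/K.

ΔS = 32.1 J/K

At constant volume, ΔS = nC_V ln(T₂/T₁) with C_V = 3R/2 = 12.47 J mol⁻¹ K⁻¹.
ΔS = 2.92 × 12.47 × ln(553/229) = 32.1 J/K.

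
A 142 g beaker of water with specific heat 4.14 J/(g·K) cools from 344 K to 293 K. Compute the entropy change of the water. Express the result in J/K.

ΔS = ∫dQ_rev/T = m c ln(T₂/T₁) = 142 × 4.14 × ln(293/344) = -94.3 J/K.

ΔS = -94.3 J/K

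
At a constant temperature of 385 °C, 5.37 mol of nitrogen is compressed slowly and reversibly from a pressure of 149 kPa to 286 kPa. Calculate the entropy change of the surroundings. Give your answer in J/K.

ΔS_surr = 29.1 J/K

For an isothermal ideal gas ΔS_gas = nR ln(P₁/P₂) = 5.37 × 8.314 × ln(149/286) = -29.1 J/K.
The process is reversible, so ΔS_surr = −ΔS_gas = 29.1 J/K and ΔS_universe = 0.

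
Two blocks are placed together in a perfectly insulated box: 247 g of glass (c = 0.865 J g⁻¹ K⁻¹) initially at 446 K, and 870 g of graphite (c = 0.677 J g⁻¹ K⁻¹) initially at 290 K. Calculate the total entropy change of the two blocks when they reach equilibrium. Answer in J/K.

ΔS_total = 15.4 J/K

Energy balance: T_f = (m₁c₁T₁ + m₂c₂T₂)/(m₁c₁ + m₂c₂) = 331.53 K.
ΔS₁ = m₁c₁ ln(T_f/T₁) = 213.655 × ln(331.53/446) = -63.37 J/K.
ΔS₂ = m₂c₂ ln(T_f/T₂) = 588.99 × ln(331.53/290) = 78.82 J/K.
ΔS_total = -63.37 + 78.82 = 15.4 J/K.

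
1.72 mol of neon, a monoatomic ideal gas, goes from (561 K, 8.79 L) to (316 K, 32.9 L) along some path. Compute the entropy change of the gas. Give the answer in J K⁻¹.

Entropy is a state function: ΔS = nC_V ln(T₂/T₁) + nR ln(V₂/V₁), with C_V = 3R/2 = 12.47 J mol⁻¹ K⁻¹ for a monoatomic ideal gas.
ΔS = 1.72 × [12.47 × ln(316/561) + 8.314 × ln(32.9/8.79)] = 6.56 J/K.

ΔS = 6.56 J/K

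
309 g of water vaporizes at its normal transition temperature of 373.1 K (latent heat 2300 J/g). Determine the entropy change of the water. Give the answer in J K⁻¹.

ΔS = 1900 J/K

Heat absorbed by the substance: Q = mL = 309 × 2300 = 710700 J.
At constant T, ΔS = Q_rev/T = 710700 / 373.1 = 1900 J/K.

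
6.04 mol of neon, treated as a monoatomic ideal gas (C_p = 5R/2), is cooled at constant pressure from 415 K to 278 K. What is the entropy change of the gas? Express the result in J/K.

ΔS = -50.3 J/K

At constant pressure, ΔS = nC_p ln(T₂/T₁) with C_p = 5R/2 = 20.79 J mol⁻¹ K⁻¹.
ΔS = 6.04 × 20.79 × ln(278/415) = -50.3 J/K.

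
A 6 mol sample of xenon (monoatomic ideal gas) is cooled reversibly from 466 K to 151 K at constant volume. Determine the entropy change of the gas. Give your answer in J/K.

At constant volume, ΔS = nC_V ln(T₂/T₁) with C_V = 3R/2 = 12.47 J mol⁻¹ K⁻¹.
ΔS = 6 × 12.47 × ln(151/466) = -84.3 J/K.

ΔS = -84.3 J/K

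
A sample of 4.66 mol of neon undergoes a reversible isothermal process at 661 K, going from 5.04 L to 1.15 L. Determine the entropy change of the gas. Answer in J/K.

ΔS_gas = -57.2 J/K

For an isothermal ideal gas ΔS_gas = nR ln(V₂/V₁) = 4.66 × 8.314 × ln(1.15/5.04) = -57.2 J/K.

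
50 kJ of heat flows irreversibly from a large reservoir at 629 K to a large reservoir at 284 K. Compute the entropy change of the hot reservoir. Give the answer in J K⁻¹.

ΔS_hot = -79.5 J/K

The hot reservoir loses heat Q, so ΔS_hot = −Q/T_H = −50000/629 = -79.5 J/K.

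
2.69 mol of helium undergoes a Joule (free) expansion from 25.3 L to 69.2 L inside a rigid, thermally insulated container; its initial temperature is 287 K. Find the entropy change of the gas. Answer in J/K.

For an ideal gas in free expansion Q = 0 and W = 0, so T is unchanged.
Entropy is a state function; using a reversible isothermal path, ΔS_gas = nR ln(V₂/V₁) = 2.69 × 8.314 × ln(69.2/25.3) = 22.5 J/K.

ΔS_gas = 22.5 J/K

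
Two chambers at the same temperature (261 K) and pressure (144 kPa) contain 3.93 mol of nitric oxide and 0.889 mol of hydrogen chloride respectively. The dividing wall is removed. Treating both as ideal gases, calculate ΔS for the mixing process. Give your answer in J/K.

ΔS_mix = 19.2 J/K

Mole fractions: x_A = 3.93/4.82 = 0.816, x_B = 0.184.
ΔS_mix = −R(n_A ln x_A + n_B ln x_B) = −8.314 × (3.93 ln 0.816 + 0.889 ln 0.184) = 19.2 J/K.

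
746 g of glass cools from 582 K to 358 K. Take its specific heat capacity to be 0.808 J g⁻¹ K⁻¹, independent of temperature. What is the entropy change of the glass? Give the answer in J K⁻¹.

ΔS = -293 J/K

ΔS = ∫dQ_rev/T = m c ln(T₂/T₁) = 746 × 0.808 × ln(358/582) = -293 J/K.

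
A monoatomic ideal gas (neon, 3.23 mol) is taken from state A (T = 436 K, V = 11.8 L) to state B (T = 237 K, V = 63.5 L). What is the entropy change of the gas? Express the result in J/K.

ΔS = 20.6 J/K

Entropy is a state function: ΔS = nC_V ln(T₂/T₁) + nR ln(V₂/V₁), with C_V = 3R/2 = 12.47 J mol⁻¹ K⁻¹ for a monoatomic ideal gas.
ΔS = 3.23 × [12.47 × ln(237/436) + 8.314 × ln(63.5/11.8)] = 20.6 J/K.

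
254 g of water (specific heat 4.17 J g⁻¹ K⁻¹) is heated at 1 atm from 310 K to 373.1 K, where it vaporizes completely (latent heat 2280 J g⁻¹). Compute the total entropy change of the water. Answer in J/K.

ΔS = 1750 J/K

Warming step: ΔS₁ = m c ln(T_tr/T_i) = 254 × 4.17 × ln(373.1/310) = 196.2 J/K.
Phase change: ΔS₂ = +mL/T_tr = 254 × 2280 / 373.1 = 1552 J/K.
ΔS_total = (196.2) + (1552) = 1750 J/K.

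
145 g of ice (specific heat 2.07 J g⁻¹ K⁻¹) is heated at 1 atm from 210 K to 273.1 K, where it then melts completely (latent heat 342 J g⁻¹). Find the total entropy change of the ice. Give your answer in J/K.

Warming step: ΔS₁ = m c ln(T_tr/T_i) = 145 × 2.07 × ln(273.1/210) = 78.86 J/K.
Phase change: ΔS₂ = +mL/T_tr = 145 × 342 / 273.1 = 181.6 J/K.
ΔS_total = (78.86) + (181.6) = 260 J/K.

ΔS = 260 J/K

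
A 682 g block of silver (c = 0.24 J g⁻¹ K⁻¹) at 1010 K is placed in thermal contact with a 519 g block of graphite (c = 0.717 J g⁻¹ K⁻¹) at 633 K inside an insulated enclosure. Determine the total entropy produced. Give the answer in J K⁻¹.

Energy balance: T_f = (m₁c₁T₁ + m₂c₂T₂)/(m₁c₁ + m₂c₂) = 748.17 K.
ΔS₁ = m₁c₁ ln(T_f/T₁) = 163.68 × ln(748.17/1010) = -49.12 J/K.
ΔS₂ = m₂c₂ ln(T_f/T₂) = 372.123 × ln(748.17/633) = 62.2 J/K.
ΔS_total = -49.12 + 62.2 = 13.1 J/K.

ΔS_total = 13.1 J/K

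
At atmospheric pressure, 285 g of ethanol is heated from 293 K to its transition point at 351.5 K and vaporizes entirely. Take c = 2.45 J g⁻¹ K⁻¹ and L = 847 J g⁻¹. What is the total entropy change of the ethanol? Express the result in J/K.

Warming step: ΔS₁ = m c ln(T_tr/T_i) = 285 × 2.45 × ln(351.5/293) = 127.1 J/K.
Phase change: ΔS₂ = +mL/T_tr = 285 × 847 / 351.5 = 686.8 J/K.
ΔS_total = (127.1) + (686.8) = 814 J/K.

ΔS = 814 J/K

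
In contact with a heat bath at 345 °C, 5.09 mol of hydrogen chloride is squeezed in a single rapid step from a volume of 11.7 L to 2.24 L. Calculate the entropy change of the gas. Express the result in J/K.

ΔS_gas = -70 J/K

Entropy is a state function, so ΔS_gas depends only on the end states.
For an isothermal ideal gas ΔS_gas = nR ln(V₂/V₁) = 5.09 × 8.314 × ln(2.24/11.7) = -70 J/K.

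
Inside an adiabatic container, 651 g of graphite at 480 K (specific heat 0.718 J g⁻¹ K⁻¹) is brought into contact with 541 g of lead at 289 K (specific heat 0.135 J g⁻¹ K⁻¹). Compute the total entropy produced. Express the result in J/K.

ΔS_total = 7.18 J/K

Energy balance: T_f = (m₁c₁T₁ + m₂c₂T₂)/(m₁c₁ + m₂c₂) = 454.19 K.
ΔS₁ = m₁c₁ ln(T_f/T₁) = 467.418 × ln(454.19/480) = -25.84 J/K.
ΔS₂ = m₂c₂ ln(T_f/T₂) = 73.035 × ln(454.19/289) = 33.02 J/K.
ΔS_total = -25.84 + 33.02 = 7.18 J/K.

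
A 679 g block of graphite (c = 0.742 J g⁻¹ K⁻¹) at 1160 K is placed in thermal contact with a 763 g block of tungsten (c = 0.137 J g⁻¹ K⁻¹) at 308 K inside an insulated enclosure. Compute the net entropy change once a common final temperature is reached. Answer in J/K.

ΔS_total = 56.5 J/K

Energy balance: T_f = (m₁c₁T₁ + m₂c₂T₂)/(m₁c₁ + m₂c₂) = 1013.6 K.
ΔS₁ = m₁c₁ ln(T_f/T₁) = 503.818 × ln(1013.6/1160) = -67.97 J/K.
ΔS₂ = m₂c₂ ln(T_f/T₂) = 104.531 × ln(1013.6/308) = 124.5 J/K.
ΔS_total = -67.97 + 124.5 = 56.5 J/K.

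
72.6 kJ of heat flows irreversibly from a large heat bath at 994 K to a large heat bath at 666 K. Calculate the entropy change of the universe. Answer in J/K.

ΔS_total = 36 J/K

ΔS_hot = −Q/T_H = −72600/994 = -73.04 J/K and ΔS_cold = +Q/T_C = 72600/666 = 109 J/K.
ΔS_total = -73.04 + 109 = 36 J/K, positive as the second law requires.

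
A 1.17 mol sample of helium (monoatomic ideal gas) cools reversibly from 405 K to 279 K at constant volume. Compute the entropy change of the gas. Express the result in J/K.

ΔS = -5.44 J/K

At constant volume, ΔS = nC_V ln(T₂/T₁) with C_V = 3R/2 = 12.47 J mol⁻¹ K⁻¹.
ΔS = 1.17 × 12.47 × ln(279/405) = -5.44 J/K.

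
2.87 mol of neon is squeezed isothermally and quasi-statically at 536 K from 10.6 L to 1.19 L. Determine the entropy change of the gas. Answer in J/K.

For an isothermal ideal gas ΔS_gas = nR ln(V₂/V₁) = 2.87 × 8.314 × ln(1.19/10.6) = -52.2 J/K.

ΔS_gas = -52.2 J/K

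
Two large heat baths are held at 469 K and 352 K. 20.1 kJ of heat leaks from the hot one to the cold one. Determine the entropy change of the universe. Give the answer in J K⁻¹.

ΔS_hot = −Q/T_H = −20100/469 = -42.86 J/K and ΔS_cold = +Q/T_C = 20100/352 = 57.1 J/K.
ΔS_total = -42.86 + 57.1 = 14.2 J/K, positive as the second law requires.

ΔS_total = 14.2 J/K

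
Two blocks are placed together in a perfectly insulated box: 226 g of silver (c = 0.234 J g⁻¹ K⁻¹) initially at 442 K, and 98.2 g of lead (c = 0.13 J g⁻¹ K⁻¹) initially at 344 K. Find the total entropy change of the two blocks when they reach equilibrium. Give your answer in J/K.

ΔS_total = 0.307 J/K

Energy balance: T_f = (m₁c₁T₁ + m₂c₂T₂)/(m₁c₁ + m₂c₂) = 422.94 K.
ΔS₁ = m₁c₁ ln(T_f/T₁) = 52.884 × ln(422.94/442) = -2.3307 J/K.
ΔS₂ = m₂c₂ ln(T_f/T₂) = 12.766 × ln(422.94/344) = 2.6374 J/K.
ΔS_total = -2.3307 + 2.6374 = 0.307 J/K.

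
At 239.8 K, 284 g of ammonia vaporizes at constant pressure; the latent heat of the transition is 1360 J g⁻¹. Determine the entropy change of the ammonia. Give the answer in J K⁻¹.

Heat absorbed by the substance: Q = mL = 284 × 1360 = 386240 J.
At constant T, ΔS = Q_rev/T = 386240 / 239.8 = 1610 J/K.

ΔS = 1610 J/K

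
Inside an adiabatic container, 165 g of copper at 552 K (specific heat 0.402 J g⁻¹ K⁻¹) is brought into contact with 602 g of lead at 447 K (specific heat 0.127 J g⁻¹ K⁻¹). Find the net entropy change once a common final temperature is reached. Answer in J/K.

Energy balance: T_f = (m₁c₁T₁ + m₂c₂T₂)/(m₁c₁ + m₂c₂) = 495.78 K.
ΔS₁ = m₁c₁ ln(T_f/T₁) = 66.33 × ln(495.78/552) = -7.125 J/K.
ΔS₂ = m₂c₂ ln(T_f/T₂) = 76.454 × ln(495.78/447) = 7.918 J/K.
ΔS_total = -7.125 + 7.918 = 0.793 J/K.

ΔS_total = 0.793 J/K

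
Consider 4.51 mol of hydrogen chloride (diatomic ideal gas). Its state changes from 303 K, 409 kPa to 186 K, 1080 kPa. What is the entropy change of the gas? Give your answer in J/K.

ΔS = nC_p ln(T₂/T₁) − nR ln(P₂/P₁), with C_p = 7R/2 = 29.1 J mol⁻¹ K⁻¹ for a diatomic ideal gas.
ΔS = 4.51 × [29.1 × ln(186/303) − 8.314 × ln(1080/409)] = -100 J/K.

ΔS = -100 J/K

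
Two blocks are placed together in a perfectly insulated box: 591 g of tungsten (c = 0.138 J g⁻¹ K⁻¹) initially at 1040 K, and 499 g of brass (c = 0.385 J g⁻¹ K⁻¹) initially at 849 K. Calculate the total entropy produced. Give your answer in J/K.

ΔS_total = 1.21 J/K

Energy balance: T_f = (m₁c₁T₁ + m₂c₂T₂)/(m₁c₁ + m₂c₂) = 905.92 K.
ΔS₁ = m₁c₁ ln(T_f/T₁) = 81.558 × ln(905.92/1040) = -11.26 J/K.
ΔS₂ = m₂c₂ ln(T_f/T₂) = 192.115 × ln(905.92/849) = 12.47 J/K.
ΔS_total = -11.26 + 12.47 = 1.21 J/K.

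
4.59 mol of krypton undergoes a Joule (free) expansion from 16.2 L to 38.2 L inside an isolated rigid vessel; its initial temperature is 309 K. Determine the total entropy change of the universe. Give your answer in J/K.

ΔS_universe = 32.7 J/K

No heat is exchanged and no work is done, so the ideal-gas temperature stays constant.
Entropy is a state function; using a reversible isothermal path, ΔS_gas = nR ln(V₂/V₁) = 4.59 × 8.314 × ln(38.2/16.2) = 32.7 J/K.
The insulated surroundings exchange no heat, so ΔS_surr = 0 and ΔS_universe = ΔS_gas.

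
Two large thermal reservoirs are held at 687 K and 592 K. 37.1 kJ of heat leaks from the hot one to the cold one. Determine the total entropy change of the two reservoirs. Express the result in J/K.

ΔS_total = 8.67 J/K

ΔS_hot = −Q/T_H = −37100/687 = -54 J/K and ΔS_cold = +Q/T_C = 37100/592 = 62.67 J/K.
ΔS_total = -54 + 62.67 = 8.67 J/K, positive as the second law requires.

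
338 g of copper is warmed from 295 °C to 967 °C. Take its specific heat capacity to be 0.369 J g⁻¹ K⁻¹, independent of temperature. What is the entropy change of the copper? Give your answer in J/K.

In kelvin: T₁ = 568.15 K, T₂ = 1240.15 K. ΔS = ∫dQ_rev/T = m c ln(T₂/T₁) = 338 × 0.369 × ln(1240.15/568.15) = 97.4 J/K.

ΔS = 97.4 J/K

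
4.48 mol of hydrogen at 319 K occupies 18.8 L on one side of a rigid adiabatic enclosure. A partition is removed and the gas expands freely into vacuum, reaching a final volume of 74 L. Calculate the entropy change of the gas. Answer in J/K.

ΔS_gas = 51 J/K

No heat is exchanged and no work is done, so the ideal-gas temperature stays constant.
Entropy is a state function; using a reversible isothermal path, ΔS_gas = nR ln(V₂/V₁) = 4.48 × 8.314 × ln(74/18.8) = 51 J/K.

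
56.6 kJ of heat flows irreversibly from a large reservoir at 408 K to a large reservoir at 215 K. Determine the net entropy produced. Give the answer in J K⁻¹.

ΔS_hot = −Q/T_H = −56600/408 = -138.7 J/K and ΔS_cold = +Q/T_C = 56600/215 = 263.3 J/K.
ΔS_total = -138.7 + 263.3 = 125 J/K, positive as the second law requires.

ΔS_total = 125 J/K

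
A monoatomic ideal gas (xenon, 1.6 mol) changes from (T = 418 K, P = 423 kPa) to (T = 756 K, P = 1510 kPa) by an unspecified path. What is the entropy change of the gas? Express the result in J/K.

ΔS = 2.78 J/K

ΔS = nC_p ln(T₂/T₁) − nR ln(P₂/P₁), with C_p = 5R/2 = 20.79 J mol⁻¹ K⁻¹ for a monoatomic ideal gas.
ΔS = 1.6 × [20.79 × ln(756/418) − 8.314 × ln(1510/423)] = 2.78 J/K.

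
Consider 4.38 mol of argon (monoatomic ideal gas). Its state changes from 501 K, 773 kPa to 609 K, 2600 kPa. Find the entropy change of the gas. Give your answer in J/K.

ΔS = -26.4 J/K

ΔS = nC_p ln(T₂/T₁) − nR ln(P₂/P₁), with C_p = 5R/2 = 20.79 J mol⁻¹ K⁻¹ for a monoatomic ideal gas.
ΔS = 4.38 × [20.79 × ln(609/501) − 8.314 × ln(2600/773)] = -26.4 J/K.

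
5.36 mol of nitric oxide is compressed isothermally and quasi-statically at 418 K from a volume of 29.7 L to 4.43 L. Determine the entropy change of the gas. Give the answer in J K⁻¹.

For an isothermal ideal gas ΔS_gas = nR ln(V₂/V₁) = 5.36 × 8.314 × ln(4.43/29.7) = -84.8 J/K.

ΔS_gas = -84.8 J/K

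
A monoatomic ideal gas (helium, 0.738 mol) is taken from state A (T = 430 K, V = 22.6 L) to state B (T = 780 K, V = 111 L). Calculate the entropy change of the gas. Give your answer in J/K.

Entropy is a state function: ΔS = nC_V ln(T₂/T₁) + nR ln(V₂/V₁), with C_V = 3R/2 = 12.47 J mol⁻¹ K⁻¹ for a monoatomic ideal gas.
ΔS = 0.738 × [12.47 × ln(780/430) + 8.314 × ln(111/22.6)] = 15.2 J/K.

ΔS = 15.2 J/K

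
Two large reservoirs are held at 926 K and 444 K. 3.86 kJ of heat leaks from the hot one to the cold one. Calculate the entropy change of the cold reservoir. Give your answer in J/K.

ΔS_cold = 8.69 J/K

The cold reservoir gains heat Q, so ΔS_cold = +Q/T_C = 3860/444 = 8.69 J/K.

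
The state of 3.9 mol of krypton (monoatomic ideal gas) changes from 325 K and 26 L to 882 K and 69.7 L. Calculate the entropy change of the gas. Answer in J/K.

Entropy is a state function: ΔS = nC_V ln(T₂/T₁) + nR ln(V₂/V₁), with C_V = 3R/2 = 12.47 J mol⁻¹ K⁻¹ for a monoatomic ideal gas.
ΔS = 3.9 × [12.47 × ln(882/325) + 8.314 × ln(69.7/26)] = 80.5 J/K.

ΔS = 80.5 J/K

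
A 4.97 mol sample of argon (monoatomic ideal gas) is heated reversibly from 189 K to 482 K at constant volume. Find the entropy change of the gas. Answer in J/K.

ΔS = 58 J/K

At constant volume, ΔS = nC_V ln(T₂/T₁) with C_V = 3R/2 = 12.47 J mol⁻¹ K⁻¹.
ΔS = 4.97 × 12.47 × ln(482/189) = 58 J/K.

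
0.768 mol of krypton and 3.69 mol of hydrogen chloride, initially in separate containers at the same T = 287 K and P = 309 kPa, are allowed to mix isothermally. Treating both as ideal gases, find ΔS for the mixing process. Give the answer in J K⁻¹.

ΔS_mix = 17 J/K

Mole fractions: x_A = 0.768/4.46 = 0.172, x_B = 0.828.
ΔS_mix = −R(n_A ln x_A + n_B ln x_B) = −8.314 × (0.768 ln 0.172 + 3.69 ln 0.828) = 17 J/K.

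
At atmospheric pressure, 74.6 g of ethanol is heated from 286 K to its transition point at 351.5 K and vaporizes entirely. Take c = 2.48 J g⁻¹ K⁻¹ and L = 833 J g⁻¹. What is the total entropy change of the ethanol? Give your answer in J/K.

Warming step: ΔS₁ = m c ln(T_tr/T_i) = 74.6 × 2.48 × ln(351.5/286) = 38.15 J/K.
Phase change: ΔS₂ = +mL/T_tr = 74.6 × 833 / 351.5 = 176.8 J/K.
ΔS_total = (38.15) + (176.8) = 215 J/K.

ΔS = 215 J/K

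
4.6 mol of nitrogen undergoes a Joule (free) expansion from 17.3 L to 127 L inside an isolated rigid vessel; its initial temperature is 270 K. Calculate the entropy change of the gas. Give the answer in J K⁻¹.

For an ideal gas in free expansion Q = 0 and W = 0, so T is unchanged.
Entropy is a state function; using a reversible isothermal path, ΔS_gas = nR ln(V₂/V₁) = 4.6 × 8.314 × ln(127/17.3) = 76.2 J/K.

ΔS_gas = 76.2 J/K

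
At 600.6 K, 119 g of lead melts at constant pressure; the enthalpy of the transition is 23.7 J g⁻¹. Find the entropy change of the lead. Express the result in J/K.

ΔS = 4.7 J/K

Heat absorbed by the substance: Q = mL = 119 × 23.7 = 2820.3 J.
At constant T, ΔS = Q_rev/T = 2820.3 / 600.6 = 4.7 J/K.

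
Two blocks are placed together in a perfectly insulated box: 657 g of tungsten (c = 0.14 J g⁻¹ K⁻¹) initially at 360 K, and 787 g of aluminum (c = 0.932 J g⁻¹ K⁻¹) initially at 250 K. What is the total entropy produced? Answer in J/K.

ΔS_total = 5.97 J/K

Energy balance: T_f = (m₁c₁T₁ + m₂c₂T₂)/(m₁c₁ + m₂c₂) = 262.26 K.
ΔS₁ = m₁c₁ ln(T_f/T₁) = 91.98 × ln(262.26/360) = -29.14 J/K.
ΔS₂ = m₂c₂ ln(T_f/T₂) = 733.484 × ln(262.26/250) = 35.11 J/K.
ΔS_total = -29.14 + 35.11 = 5.97 J/K.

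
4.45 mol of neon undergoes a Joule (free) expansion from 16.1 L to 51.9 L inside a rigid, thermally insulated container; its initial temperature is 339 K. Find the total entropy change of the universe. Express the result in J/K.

No heat is exchanged and no work is done, so the ideal-gas temperature stays constant.
Entropy is a state function; using a reversible isothermal path, ΔS_gas = nR ln(V₂/V₁) = 4.45 × 8.314 × ln(51.9/16.1) = 43.3 J/K.
The insulated surroundings exchange no heat, so ΔS_surr = 0 and ΔS_universe = ΔS_gas.

ΔS_universe = 43.3 J/K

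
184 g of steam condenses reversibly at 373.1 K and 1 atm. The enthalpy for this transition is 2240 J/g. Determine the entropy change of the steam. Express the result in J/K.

ΔS = -1100 J/K

Heat released by the substance: Q = −mL = −184 × 2240 = −412160 J.
At constant T, ΔS = Q_rev/T = −412160 / 373.1 = -1100 J/K.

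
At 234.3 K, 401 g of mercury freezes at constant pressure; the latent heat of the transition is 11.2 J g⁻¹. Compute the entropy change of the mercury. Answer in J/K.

ΔS = -19.2 J/K

Heat released by the substance: Q = −mL = −401 × 11.2 = −4491.2 J.
At constant T, ΔS = Q_rev/T = −4491.2 / 234.3 = -19.2 J/K.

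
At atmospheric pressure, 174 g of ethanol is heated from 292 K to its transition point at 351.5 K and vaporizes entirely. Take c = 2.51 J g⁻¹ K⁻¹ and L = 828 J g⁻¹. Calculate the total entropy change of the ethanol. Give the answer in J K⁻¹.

Warming step: ΔS₁ = m c ln(T_tr/T_i) = 174 × 2.51 × ln(351.5/292) = 81 J/K.
Phase change: ΔS₂ = +mL/T_tr = 174 × 828 / 351.5 = 409.9 J/K.
ΔS_total = (81) + (409.9) = 491 J/K.

ΔS = 491 J/K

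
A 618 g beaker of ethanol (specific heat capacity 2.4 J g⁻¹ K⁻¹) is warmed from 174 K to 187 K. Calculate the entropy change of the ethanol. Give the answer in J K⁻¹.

ΔS = 107 J/K

ΔS = ∫dQ_rev/T = m c ln(T₂/T₁) = 618 × 2.4 × ln(187/174) = 107 J/K.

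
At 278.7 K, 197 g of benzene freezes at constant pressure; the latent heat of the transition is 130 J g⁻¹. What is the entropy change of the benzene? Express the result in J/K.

ΔS = -91.9 J/K

Heat released by the substance: Q = −mL = −197 × 130 = −25610 J.
At constant T, ΔS = Q_rev/T = −25610 / 278.7 = -91.9 J/K.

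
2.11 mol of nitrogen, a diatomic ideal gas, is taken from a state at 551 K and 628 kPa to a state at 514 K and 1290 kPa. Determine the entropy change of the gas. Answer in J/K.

ΔS = nC_p ln(T₂/T₁) − nR ln(P₂/P₁), with C_p = 7R/2 = 29.1 J mol⁻¹ K⁻¹ for a diatomic ideal gas.
ΔS = 2.11 × [29.1 × ln(514/551) − 8.314 × ln(1290/628)] = -16.9 J/K.

ΔS = -16.9 J/K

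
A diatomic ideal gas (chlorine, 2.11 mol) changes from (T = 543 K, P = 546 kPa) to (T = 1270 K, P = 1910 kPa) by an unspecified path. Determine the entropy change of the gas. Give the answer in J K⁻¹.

ΔS = 30.2 J/K

ΔS = nC_p ln(T₂/T₁) − nR ln(P₂/P₁), with C_p = 7R/2 = 29.1 J mol⁻¹ K⁻¹ for a diatomic ideal gas.
ΔS = 2.11 × [29.1 × ln(1270/543) − 8.314 × ln(1910/546)] = 30.2 J/K.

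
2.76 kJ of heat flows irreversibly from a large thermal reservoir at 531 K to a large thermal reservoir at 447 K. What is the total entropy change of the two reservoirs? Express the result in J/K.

ΔS_total = 0.977 J/K

ΔS_hot = −Q/T_H = −2760/531 = -5.1977 J/K and ΔS_cold = +Q/T_C = 2760/447 = 6.1745 J/K.
ΔS_total = -5.1977 + 6.1745 = 0.977 J/K, positive as the second law requires.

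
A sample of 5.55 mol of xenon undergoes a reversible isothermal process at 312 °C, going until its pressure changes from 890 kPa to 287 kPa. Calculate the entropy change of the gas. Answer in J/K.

For an isothermal ideal gas ΔS_gas = nR ln(P₁/P₂) = 5.55 × 8.314 × ln(890/287) = 52.2 J/K.

ΔS_gas = 52.2 J/K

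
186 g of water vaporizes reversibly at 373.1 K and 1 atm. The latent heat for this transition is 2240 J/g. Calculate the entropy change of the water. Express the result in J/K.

Heat absorbed by the substance: Q = mL = 186 × 2240 = 416640 J.
At constant T, ΔS = Q_rev/T = 416640 / 373.1 = 1120 J/K.

ΔS = 1120 J/K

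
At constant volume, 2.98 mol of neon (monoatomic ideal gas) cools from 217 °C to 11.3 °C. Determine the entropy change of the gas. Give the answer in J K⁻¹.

In kelvin: T₁ = 490.15 K, T₂ = 284.45 K. At constant volume, ΔS = nC_V ln(T₂/T₁) with C_V = 3R/2 = 12.47 J mol⁻¹ K⁻¹.
ΔS = 2.98 × 12.47 × ln(284.45/490.15) = -20.2 J/K.

ΔS = -20.2 J/K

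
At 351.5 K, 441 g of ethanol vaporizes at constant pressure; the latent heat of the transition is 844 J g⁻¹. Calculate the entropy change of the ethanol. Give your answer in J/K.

ΔS = 1060 J/K

Heat absorbed by the substance: Q = mL = 441 × 844 = 372204 J.
At constant T, ΔS = Q_rev/T = 372204 / 351.5 = 1060 J/K.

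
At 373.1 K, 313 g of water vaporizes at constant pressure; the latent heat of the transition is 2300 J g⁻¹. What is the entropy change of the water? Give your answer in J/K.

Heat absorbed by the substance: Q = mL = 313 × 2300 = 719900 J.
At constant T, ΔS = Q_rev/T = 719900 / 373.1 = 1930 J/K.

ΔS = 1930 J/K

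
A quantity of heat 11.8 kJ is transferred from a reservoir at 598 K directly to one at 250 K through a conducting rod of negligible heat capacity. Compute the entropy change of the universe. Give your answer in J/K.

ΔS_hot = −Q/T_H = −11800/598 = -19.73 J/K and ΔS_cold = +Q/T_C = 11800/250 = 47.2 J/K.
ΔS_total = -19.73 + 47.2 = 27.5 J/K, positive as the second law requires.

ΔS_total = 27.5 J/K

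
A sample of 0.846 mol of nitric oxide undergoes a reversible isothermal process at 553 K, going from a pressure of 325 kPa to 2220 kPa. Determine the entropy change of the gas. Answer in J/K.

For an isothermal ideal gas ΔS_gas = nR ln(P₁/P₂) = 0.846 × 8.314 × ln(325/2220) = -13.5 J/K.

ΔS_gas = -13.5 J/K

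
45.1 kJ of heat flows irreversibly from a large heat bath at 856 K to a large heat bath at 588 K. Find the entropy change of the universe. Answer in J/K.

ΔS_total = 24 J/K

ΔS_hot = −Q/T_H = −45100/856 = -52.69 J/K and ΔS_cold = +Q/T_C = 45100/588 = 76.7 J/K.
ΔS_total = -52.69 + 76.7 = 24 J/K, positive as the second law requires.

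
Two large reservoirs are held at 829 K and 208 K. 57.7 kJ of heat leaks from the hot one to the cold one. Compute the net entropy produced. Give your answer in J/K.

ΔS_hot = −Q/T_H = −57700/829 = -69.6 J/K and ΔS_cold = +Q/T_C = 57700/208 = 277.4 J/K.
ΔS_total = -69.6 + 277.4 = 208 J/K, positive as the second law requires.

ΔS_total = 208 J/K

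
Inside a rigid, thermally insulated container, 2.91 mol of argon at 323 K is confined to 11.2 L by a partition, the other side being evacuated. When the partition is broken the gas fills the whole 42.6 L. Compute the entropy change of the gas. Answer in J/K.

For an ideal gas in free expansion Q = 0 and W = 0, so T is unchanged.
Entropy is a state function; using a reversible isothermal path, ΔS_gas = nR ln(V₂/V₁) = 2.91 × 8.314 × ln(42.6/11.2) = 32.3 J/K.

ΔS_gas = 32.3 J/K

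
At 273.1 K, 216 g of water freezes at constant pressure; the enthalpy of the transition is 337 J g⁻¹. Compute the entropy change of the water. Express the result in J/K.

Heat released by the substance: Q = −mL = −216 × 337 = −72792 J.
At constant T, ΔS = Q_rev/T = −72792 / 273.1 = -267 J/K.

ΔS = -267 J/K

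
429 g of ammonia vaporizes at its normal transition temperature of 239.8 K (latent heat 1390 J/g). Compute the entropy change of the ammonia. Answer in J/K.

ΔS = 2490 J/K

Heat absorbed by the substance: Q = mL = 429 × 1390 = 596310 J.
At constant T, ΔS = Q_rev/T = 596310 / 239.8 = 2490 J/K.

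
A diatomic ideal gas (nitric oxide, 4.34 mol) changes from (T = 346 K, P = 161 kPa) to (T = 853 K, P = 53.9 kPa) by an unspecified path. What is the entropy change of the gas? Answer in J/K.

ΔS = nC_p ln(T₂/T₁) − nR ln(P₂/P₁), with C_p = 7R/2 = 29.1 J mol⁻¹ K⁻¹ for a diatomic ideal gas.
ΔS = 4.34 × [29.1 × ln(853/346) − 8.314 × ln(53.9/161)] = 153 J/K.

ΔS = 153 J/K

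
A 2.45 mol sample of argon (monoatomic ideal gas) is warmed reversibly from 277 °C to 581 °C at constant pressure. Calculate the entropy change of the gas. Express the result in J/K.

In kelvin: T₁ = 550.15 K, T₂ = 854.15 K. At constant pressure, ΔS = nC_p ln(T₂/T₁) with C_p = 5R/2 = 20.79 J mol⁻¹ K⁻¹.
ΔS = 2.45 × 20.79 × ln(854.15/550.15) = 22.4 J/K.

ΔS = 22.4 J/K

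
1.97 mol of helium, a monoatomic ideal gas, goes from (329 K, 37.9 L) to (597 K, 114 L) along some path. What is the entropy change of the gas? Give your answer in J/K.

ΔS = 32.7 J/K

Entropy is a state function: ΔS = nC_V ln(T₂/T₁) + nR ln(V₂/V₁), with C_V = 3R/2 = 12.47 J mol⁻¹ K⁻¹ for a monoatomic ideal gas.
ΔS = 1.97 × [12.47 × ln(597/329) + 8.314 × ln(114/37.9)] = 32.7 J/K.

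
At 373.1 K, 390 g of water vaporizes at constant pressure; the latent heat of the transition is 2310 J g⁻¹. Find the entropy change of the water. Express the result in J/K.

ΔS = 2410 J/K

Heat absorbed by the substance: Q = mL = 390 × 2310 = 900900 J.
At constant T, ΔS = Q_rev/T = 900900 / 373.1 = 2410 J/K.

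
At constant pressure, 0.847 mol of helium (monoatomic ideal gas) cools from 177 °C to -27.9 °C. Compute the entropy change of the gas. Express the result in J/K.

In kelvin: T₁ = 450.15 K, T₂ = 245.25 K. At constant pressure, ΔS = nC_p ln(T₂/T₁) with C_p = 5R/2 = 20.79 J mol⁻¹ K⁻¹.
ΔS = 0.847 × 20.79 × ln(245.25/450.15) = -10.7 J/K.

ΔS = -10.7 J/K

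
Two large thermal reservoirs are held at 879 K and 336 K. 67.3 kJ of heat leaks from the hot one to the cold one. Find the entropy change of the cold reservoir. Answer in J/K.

ΔS_cold = 200 J/K

The cold reservoir gains heat Q, so ΔS_cold = +Q/T_C = 67300/336 = 200 J/K.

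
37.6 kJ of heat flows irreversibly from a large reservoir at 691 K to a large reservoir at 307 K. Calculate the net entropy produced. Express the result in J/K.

ΔS_hot = −Q/T_H = −37600/691 = -54.41 J/K and ΔS_cold = +Q/T_C = 37600/307 = 122.5 J/K.
ΔS_total = -54.41 + 122.5 = 68.1 J/K, positive as the second law requires.

ΔS_total = 68.1 J/K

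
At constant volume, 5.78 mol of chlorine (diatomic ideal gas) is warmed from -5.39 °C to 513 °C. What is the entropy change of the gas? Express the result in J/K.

In kelvin: T₁ = 267.76 K, T₂ = 786.15 K. At constant volume, ΔS = nC_V ln(T₂/T₁) with C_V = 5R/2 = 20.79 J mol⁻¹ K⁻¹.
ΔS = 5.78 × 20.79 × ln(786.15/267.76) = 129 J/K.

ΔS = 129 J/K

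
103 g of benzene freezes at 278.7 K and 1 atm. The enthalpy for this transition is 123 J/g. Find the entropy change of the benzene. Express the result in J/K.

Heat released by the substance: Q = −mL = −103 × 123 = −12669 J.
At constant T, ΔS = Q_rev/T = −12669 / 278.7 = -45.5 J/K.

ΔS = -45.5 J/K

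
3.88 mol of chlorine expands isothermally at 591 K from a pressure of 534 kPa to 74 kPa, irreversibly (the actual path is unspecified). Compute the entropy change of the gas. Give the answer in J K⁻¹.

ΔS_gas = 63.8 J/K

Entropy is a state function, so ΔS_gas depends only on the end states.
For an isothermal ideal gas ΔS_gas = nR ln(P₁/P₂) = 3.88 × 8.314 × ln(534/74) = 63.8 J/K.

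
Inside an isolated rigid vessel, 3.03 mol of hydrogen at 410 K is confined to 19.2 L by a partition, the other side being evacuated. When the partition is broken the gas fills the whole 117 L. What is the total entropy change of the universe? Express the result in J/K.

No heat is exchanged and no work is done, so the ideal-gas temperature stays constant.
Entropy is a state function; using a reversible isothermal path, ΔS_gas = nR ln(V₂/V₁) = 3.03 × 8.314 × ln(117/19.2) = 45.5 J/K.
The insulated surroundings exchange no heat, so ΔS_surr = 0 and ΔS_universe = ΔS_gas.

ΔS_universe = 45.5 J/K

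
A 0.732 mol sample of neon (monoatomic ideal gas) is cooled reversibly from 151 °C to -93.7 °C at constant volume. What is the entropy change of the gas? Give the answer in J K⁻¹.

In kelvin: T₁ = 424.15 K, T₂ = 179.45 K. At constant volume, ΔS = nC_V ln(T₂/T₁) with C_V = 3R/2 = 12.47 J mol⁻¹ K⁻¹.
ΔS = 0.732 × 12.47 × ln(179.45/424.15) = -7.85 J/K.

ΔS = -7.85 J/K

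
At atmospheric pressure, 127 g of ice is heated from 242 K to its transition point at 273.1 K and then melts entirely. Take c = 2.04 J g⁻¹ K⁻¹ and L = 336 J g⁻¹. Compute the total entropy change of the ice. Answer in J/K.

Warming step: ΔS₁ = m c ln(T_tr/T_i) = 127 × 2.04 × ln(273.1/242) = 31.32 J/K.
Phase change: ΔS₂ = +mL/T_tr = 127 × 336 / 273.1 = 156.3 J/K.
ΔS_total = (31.32) + (156.3) = 188 J/K.

ΔS = 188 J/K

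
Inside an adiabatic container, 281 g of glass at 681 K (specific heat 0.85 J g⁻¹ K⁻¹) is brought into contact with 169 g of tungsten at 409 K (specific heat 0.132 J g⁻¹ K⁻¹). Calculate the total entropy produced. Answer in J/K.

Energy balance: T_f = (m₁c₁T₁ + m₂c₂T₂)/(m₁c₁ + m₂c₂) = 657.77 K.
ΔS₁ = m₁c₁ ln(T_f/T₁) = 238.85 × ln(657.77/681) = -8.291 J/K.
ΔS₂ = m₂c₂ ln(T_f/T₂) = 22.308 × ln(657.77/409) = 10.6 J/K.
ΔS_total = -8.291 + 10.6 = 2.31 J/K.

ΔS_total = 2.31 J/K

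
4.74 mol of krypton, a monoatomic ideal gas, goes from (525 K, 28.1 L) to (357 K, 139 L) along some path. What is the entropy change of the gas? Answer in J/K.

ΔS = 40.2 J/K

Entropy is a state function: ΔS = nC_V ln(T₂/T₁) + nR ln(V₂/V₁), with C_V = 3R/2 = 12.47 J mol⁻¹ K⁻¹ for a monoatomic ideal gas.
ΔS = 4.74 × [12.47 × ln(357/525) + 8.314 × ln(139/28.1)] = 40.2 J/K.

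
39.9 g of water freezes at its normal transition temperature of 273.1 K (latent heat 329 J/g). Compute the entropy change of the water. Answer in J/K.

ΔS = -48.1 J/K

Heat released by the substance: Q = −mL = −39.9 × 329 = −13127.1 J.
At constant T, ΔS = Q_rev/T = −13127.1 / 273.1 = -48.1 J/K.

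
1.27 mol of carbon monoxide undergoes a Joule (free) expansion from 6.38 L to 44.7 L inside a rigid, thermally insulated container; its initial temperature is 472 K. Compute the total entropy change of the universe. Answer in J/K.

ΔS_universe = 20.6 J/K

No heat is exchanged and no work is done, so the ideal-gas temperature stays constant.
Entropy is a state function; using a reversible isothermal path, ΔS_gas = nR ln(V₂/V₁) = 1.27 × 8.314 × ln(44.7/6.38) = 20.6 J/K.
The insulated surroundings exchange no heat, so ΔS_surr = 0 and ΔS_universe = ΔS_gas.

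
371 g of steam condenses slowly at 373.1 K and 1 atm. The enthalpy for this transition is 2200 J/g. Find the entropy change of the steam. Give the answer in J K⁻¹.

ΔS = -2190 J/K

Heat released by the substance: Q = −mL = −371 × 2200 = −816200 J.
At constant T, ΔS = Q_rev/T = −816200 / 373.1 = -2190 J/K.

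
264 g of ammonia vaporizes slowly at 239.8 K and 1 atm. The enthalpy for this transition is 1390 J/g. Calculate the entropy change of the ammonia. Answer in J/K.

ΔS = 1530 J/K

Heat absorbed by the substance: Q = mL = 264 × 1390 = 366960 J.
At constant T, ΔS = Q_rev/T = 366960 / 239.8 = 1530 J/K.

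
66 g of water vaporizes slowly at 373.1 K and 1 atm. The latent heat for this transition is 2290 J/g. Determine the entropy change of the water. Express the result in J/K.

Heat absorbed by the substance: Q = mL = 66 × 2290 = 151140 J.
At constant T, ΔS = Q_rev/T = 151140 / 373.1 = 405 J/K.

ΔS = 405 J/K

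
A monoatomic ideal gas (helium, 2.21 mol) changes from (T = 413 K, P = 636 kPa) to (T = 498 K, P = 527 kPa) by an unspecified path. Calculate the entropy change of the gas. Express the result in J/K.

ΔS = 12.1 J/K

ΔS = nC_p ln(T₂/T₁) − nR ln(P₂/P₁), with C_p = 5R/2 = 20.79 J mol⁻¹ K⁻¹ for a monoatomic ideal gas.
ΔS = 2.21 × [20.79 × ln(498/413) − 8.314 × ln(527/636)] = 12.1 J/K.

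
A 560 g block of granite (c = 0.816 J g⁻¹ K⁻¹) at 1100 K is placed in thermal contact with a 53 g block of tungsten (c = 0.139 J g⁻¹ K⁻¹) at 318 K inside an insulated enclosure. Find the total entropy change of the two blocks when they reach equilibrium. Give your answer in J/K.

ΔS_total = 3.88 J/K

Energy balance: T_f = (m₁c₁T₁ + m₂c₂T₂)/(m₁c₁ + m₂c₂) = 1087.6 K.
ΔS₁ = m₁c₁ ln(T_f/T₁) = 456.96 × ln(1087.6/1100) = -5.183 J/K.
ΔS₂ = m₂c₂ ln(T_f/T₂) = 7.367 × ln(1087.6/318) = 9.059 J/K.
ΔS_total = -5.183 + 9.059 = 3.88 J/K.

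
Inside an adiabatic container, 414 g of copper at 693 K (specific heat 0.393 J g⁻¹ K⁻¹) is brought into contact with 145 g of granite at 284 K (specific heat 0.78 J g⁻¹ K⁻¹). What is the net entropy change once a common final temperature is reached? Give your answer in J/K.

Energy balance: T_f = (m₁c₁T₁ + m₂c₂T₂)/(m₁c₁ + m₂c₂) = 525.28 K.
ΔS₁ = m₁c₁ ln(T_f/T₁) = 162.702 × ln(525.28/693) = -45.08 J/K.
ΔS₂ = m₂c₂ ln(T_f/T₂) = 113.1 × ln(525.28/284) = 69.55 J/K.
ΔS_total = -45.08 + 69.55 = 24.5 J/K.

ΔS_total = 24.5 J/K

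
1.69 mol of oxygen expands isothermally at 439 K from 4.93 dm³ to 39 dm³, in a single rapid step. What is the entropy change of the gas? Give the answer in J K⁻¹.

ΔS_gas = 29.1 J/K

Entropy is a state function, so ΔS_gas depends only on the end states.
For an isothermal ideal gas ΔS_gas = nR ln(V₂/V₁) = 1.69 × 8.314 × ln(39/4.93) = 29.1 J/K.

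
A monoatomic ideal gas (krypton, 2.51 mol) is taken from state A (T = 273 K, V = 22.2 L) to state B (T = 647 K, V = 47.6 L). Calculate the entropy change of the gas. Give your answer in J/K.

Entropy is a state function: ΔS = nC_V ln(T₂/T₁) + nR ln(V₂/V₁), with C_V = 3R/2 = 12.47 J mol⁻¹ K⁻¹ for a monoatomic ideal gas.
ΔS = 2.51 × [12.47 × ln(647/273) + 8.314 × ln(47.6/22.2)] = 42.9 J/K.

ΔS = 42.9 J/K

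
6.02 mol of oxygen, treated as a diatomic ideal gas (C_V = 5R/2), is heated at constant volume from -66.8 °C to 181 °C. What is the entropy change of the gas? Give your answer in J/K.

ΔS = 98.7 J/K

In kelvin: T₁ = 206.35 K, T₂ = 454.15 K. At constant volume, ΔS = nC_V ln(T₂/T₁) with C_V = 5R/2 = 20.79 J mol⁻¹ K⁻¹.
ΔS = 6.02 × 20.79 × ln(454.15/206.35) = 98.7 J/K.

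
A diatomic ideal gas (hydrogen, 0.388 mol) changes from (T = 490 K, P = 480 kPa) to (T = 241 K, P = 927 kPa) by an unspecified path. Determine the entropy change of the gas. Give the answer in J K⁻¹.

ΔS = -10.1 J/K

ΔS = nC_p ln(T₂/T₁) − nR ln(P₂/P₁), with C_p = 7R/2 = 29.1 J mol⁻¹ K⁻¹ for a diatomic ideal gas.
ΔS = 0.388 × [29.1 × ln(241/490) − 8.314 × ln(927/480)] = -10.1 J/K.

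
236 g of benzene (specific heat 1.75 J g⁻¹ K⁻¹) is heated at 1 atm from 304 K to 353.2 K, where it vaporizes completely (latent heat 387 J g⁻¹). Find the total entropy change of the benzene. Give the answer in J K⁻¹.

Warming step: ΔS₁ = m c ln(T_tr/T_i) = 236 × 1.75 × ln(353.2/304) = 61.95 J/K.
Phase change: ΔS₂ = +mL/T_tr = 236 × 387 / 353.2 = 258.6 J/K.
ΔS_total = (61.95) + (258.6) = 321 J/K.

ΔS = 321 J/K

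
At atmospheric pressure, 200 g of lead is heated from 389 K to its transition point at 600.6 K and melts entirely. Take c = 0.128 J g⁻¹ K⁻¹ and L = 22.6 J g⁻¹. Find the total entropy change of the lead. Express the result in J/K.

ΔS = 18.6 J/K

Warming step: ΔS₁ = m c ln(T_tr/T_i) = 200 × 0.128 × ln(600.6/389) = 11.12 J/K.
Phase change: ΔS₂ = +mL/T_tr = 200 × 22.6 / 600.6 = 7.526 J/K.
ΔS_total = (11.12) + (7.526) = 18.6 J/K.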